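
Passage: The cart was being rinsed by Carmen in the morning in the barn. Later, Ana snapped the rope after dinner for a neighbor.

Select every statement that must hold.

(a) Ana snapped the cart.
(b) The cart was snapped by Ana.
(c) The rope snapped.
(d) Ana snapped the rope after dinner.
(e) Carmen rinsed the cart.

(c), (d), (e)

(a) Not entailed — Ana snapped the rope, not the cart; the cart belongs to the rinsing event.
(b) Not entailed — Ana snapped the rope, not the cart; the cart belongs to the rinsing event.
(c) Entailed — 'Ana snapped the rope' is causative; it entails the inchoative 'the rope snapped'.
(d) Entailed — this follows by dropping conjuncts from the snapping event's description.
(e) Entailed — 'rinse' is an activity; 'was rinsing' entails that some rinsing happened, so 'rinsed' holds.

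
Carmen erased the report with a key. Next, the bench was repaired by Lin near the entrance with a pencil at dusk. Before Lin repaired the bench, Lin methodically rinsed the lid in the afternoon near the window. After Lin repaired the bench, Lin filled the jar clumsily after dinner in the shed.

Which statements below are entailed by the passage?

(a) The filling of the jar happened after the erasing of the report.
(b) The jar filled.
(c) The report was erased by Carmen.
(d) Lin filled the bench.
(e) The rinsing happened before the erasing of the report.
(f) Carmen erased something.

(a), (b), (c), (f)

(a) Entailed — the narrative places the erasing before the filling.
(b) Entailed — 'Lin filled the jar' is causative; it entails the inchoative 'the jar filled'.
(c) Entailed — every conjunct here is already in the original erasing event.
(d) Not entailed — Lin filled the jar, not the bench; the bench belongs to the repairing event.
(e) Not entailed — the narrative doesn't order the rinsing relative to the erasing.
(f) Entailed — dropping 'with a key' and generalizing the patient leaves a sub-description the original still satisfies.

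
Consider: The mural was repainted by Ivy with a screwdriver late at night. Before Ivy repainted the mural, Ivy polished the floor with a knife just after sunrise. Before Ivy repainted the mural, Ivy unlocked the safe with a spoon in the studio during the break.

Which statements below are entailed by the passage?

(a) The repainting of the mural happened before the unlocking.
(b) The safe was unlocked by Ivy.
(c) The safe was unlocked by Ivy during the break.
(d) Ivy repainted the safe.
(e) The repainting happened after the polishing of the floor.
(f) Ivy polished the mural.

(b), (c), (e)

(a) Not entailed — the narrative places the unlocking before the repainting, not after.
(b) Entailed — dropping 'with a spoon', 'during the break', 'in the studio' leaves a sub-description the original still satisfies.
(c) Entailed — dropping 'with a spoon', 'in the studio' leaves a sub-description the original still satisfies.
(d) Not entailed — Ivy repainted the mural, not the safe; the safe belongs to the unlocking event.
(e) Entailed — the narrative places the polishing before the repainting.
(f) Not entailed — Ivy polished the floor, not the mural; the mural belongs to the repainting event.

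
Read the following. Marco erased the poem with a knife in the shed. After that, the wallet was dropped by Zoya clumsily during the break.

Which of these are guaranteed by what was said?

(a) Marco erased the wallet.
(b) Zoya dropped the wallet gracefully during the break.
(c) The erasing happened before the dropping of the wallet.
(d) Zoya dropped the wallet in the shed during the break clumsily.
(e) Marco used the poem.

(a) Not entailed — Marco erased the poem, not the wallet; the wallet belongs to the dropping event.
(b) Not entailed — 'gracefully' adds a manner not in (and inconsistent with) the original.
(c) Entailed — the narrative places the erasing before the dropping.
(d) Not entailed — 'in the shed' adds information not in the original event.
(e) Not entailed — the poem is the patient, not an instrument — Marco used a knife.

(c)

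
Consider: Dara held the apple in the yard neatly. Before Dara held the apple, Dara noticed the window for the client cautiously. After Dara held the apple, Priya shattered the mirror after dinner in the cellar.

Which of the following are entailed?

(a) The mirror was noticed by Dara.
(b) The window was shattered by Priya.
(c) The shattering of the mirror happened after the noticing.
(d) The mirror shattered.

(a) Not entailed — Dara noticed the window, not the mirror; the mirror belongs to the shattering event.
(b) Not entailed — Priya shattered the mirror, not the window; the window belongs to the noticing event.
(c) Entailed — the narrative places the noticing before the shattering.
(d) Entailed — 'Priya shattered the mirror' is causative; it entails the inchoative 'the mirror shattered'.

(c), (d)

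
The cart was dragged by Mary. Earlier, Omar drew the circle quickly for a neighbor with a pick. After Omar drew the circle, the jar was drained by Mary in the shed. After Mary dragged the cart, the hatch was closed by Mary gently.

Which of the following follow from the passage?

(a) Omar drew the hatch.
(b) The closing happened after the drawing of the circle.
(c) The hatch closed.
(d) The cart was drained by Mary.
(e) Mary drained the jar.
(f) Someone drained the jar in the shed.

(b), (c), (e), (f)

(a) Not entailed — Omar drew the circle, not the hatch; the hatch belongs to the closing event.
(b) Entailed — the narrative places the drawing before the closing.
(c) Entailed — 'Mary closed the hatch' is causative; it entails the inchoative 'the hatch closed'.
(d) Not entailed — Mary drained the jar, not the cart; the cart belongs to the dragging event.
(e) Entailed — the original entails any weakening of itself; this just drops 'in the shed'.
(f) Entailed — this follows by dropping conjuncts from the draining event's description.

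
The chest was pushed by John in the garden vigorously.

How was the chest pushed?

vigorously

'vigorously' marks the manner of the pushing event.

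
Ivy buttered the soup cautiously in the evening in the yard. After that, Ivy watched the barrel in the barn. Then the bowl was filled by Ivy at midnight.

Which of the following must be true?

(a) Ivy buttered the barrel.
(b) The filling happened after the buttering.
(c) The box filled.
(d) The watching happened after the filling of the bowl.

(b)

(a) Not entailed — Ivy buttered the soup, not the barrel; the barrel belongs to the watching event.
(b) Entailed — the narrative places the buttering before the filling.
(c) Not entailed — the bowl is what filled, not the box.
(d) Not entailed — the narrative places the watching before the filling, not after.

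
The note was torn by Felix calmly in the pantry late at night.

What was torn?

'the note' marks the patient of the tearing event.

the note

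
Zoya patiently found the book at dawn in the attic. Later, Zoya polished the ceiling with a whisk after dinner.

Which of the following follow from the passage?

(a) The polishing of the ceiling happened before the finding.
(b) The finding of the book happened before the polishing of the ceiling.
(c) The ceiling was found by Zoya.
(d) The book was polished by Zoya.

(a) Not entailed — the narrative places the finding before the polishing, not after.
(b) Entailed — the narrative places the finding before the polishing.
(c) Not entailed — Zoya found the book, not the ceiling; the ceiling belongs to the polishing event.
(d) Not entailed — Zoya polished the ceiling, not the book; the book belongs to the finding event.

(b)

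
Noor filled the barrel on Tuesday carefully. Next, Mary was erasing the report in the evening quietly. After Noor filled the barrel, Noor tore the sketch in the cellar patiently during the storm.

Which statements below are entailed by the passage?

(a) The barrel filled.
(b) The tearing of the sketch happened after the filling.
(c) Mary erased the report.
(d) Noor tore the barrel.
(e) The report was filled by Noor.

(a), (b)

(a) Entailed — 'Noor filled the barrel' is causative; it entails the inchoative 'the barrel filled'.
(b) Entailed — the narrative places the filling before the tearing.
(c) Not entailed — 'was erasing' is progressive on an accomplishment; it does not entail the completed 'erased'.
(d) Not entailed — Noor tore the sketch, not the barrel; the barrel belongs to the filling event.
(e) Not entailed — Noor filled the barrel, not the report; the report belongs to the erasing event.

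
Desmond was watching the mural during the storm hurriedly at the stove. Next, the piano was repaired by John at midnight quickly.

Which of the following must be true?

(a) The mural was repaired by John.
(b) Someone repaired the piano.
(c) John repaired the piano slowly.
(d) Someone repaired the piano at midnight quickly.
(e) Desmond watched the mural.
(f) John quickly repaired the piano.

(a) Not entailed — John repaired the piano, not the mural; the mural belongs to the watching event.
(b) Entailed — dropping 'quickly', 'at midnight' and generalizing the agent leaves a sub-description the original still satisfies.
(c) Not entailed — 'slowly' adds a manner not in (and inconsistent with) the original.
(d) Entailed — the original entails any weakening of itself; this just generalizes the agent.
(e) Entailed — 'watch' is an activity; 'was watching' entails that some watching happened, so 'watched' holds.
(f) Entailed — this follows by dropping conjuncts from the repairing event's description.

(b), (d), (e), (f)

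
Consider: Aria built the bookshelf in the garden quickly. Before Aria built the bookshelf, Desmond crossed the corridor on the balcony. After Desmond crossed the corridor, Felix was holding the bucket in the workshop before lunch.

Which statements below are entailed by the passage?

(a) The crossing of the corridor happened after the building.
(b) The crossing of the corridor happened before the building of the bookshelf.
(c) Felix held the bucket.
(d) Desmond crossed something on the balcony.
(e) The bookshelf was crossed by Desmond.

(a) Not entailed — the narrative places the crossing before the building, not after.
(b) Entailed — the narrative places the crossing before the building.
(c) Entailed — 'hold' is an activity; 'was holding' entails that some holding happened, so 'held' holds.
(d) Entailed — every conjunct here is already in the original crossing event.
(e) Not entailed — Desmond crossed the corridor, not the bookshelf; the bookshelf belongs to the building event.

(b), (c), (d)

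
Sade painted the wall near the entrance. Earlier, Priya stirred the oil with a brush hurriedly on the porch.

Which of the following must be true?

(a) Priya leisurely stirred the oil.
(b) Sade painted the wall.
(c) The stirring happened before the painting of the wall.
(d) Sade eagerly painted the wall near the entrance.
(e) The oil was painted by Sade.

(a) Not entailed — 'leisurely' adds a manner not in (and inconsistent with) the original.
(b) Entailed — the original entails any weakening of itself; this just drops 'near the entrance'.
(c) Entailed — the narrative places the stirring before the painting.
(d) Not entailed — 'eagerly' adds information not in the original event.
(e) Not entailed — Sade painted the wall, not the oil; the oil belongs to the stirring event.

(b), (c)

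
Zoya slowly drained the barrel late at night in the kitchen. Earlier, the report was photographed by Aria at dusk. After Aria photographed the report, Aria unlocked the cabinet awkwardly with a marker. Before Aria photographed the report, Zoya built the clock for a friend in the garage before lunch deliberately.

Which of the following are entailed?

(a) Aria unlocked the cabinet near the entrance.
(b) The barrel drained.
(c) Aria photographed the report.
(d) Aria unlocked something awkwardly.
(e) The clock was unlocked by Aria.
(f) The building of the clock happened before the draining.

(a) Not entailed — 'near the entrance' adds information not in the original event.
(b) Entailed — 'Zoya drained the barrel' is causative; it entails the inchoative 'the barrel drained'.
(c) Entailed — dropping 'at dusk' leaves a sub-description the original still satisfies.
(d) Entailed — dropping 'with a marker' and generalizing the patient leaves a sub-description the original still satisfies.
(e) Not entailed — Aria unlocked the cabinet, not the clock; the clock belongs to the building event.
(f) Entailed — the narrative places the building before the draining.

(b), (c), (d), (f)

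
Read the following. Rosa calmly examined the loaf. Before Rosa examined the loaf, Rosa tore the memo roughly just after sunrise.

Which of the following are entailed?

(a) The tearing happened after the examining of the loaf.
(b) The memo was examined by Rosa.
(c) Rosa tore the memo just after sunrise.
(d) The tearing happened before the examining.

(a) Not entailed — the narrative places the tearing before the examining, not after.
(b) Not entailed — Rosa examined the loaf, not the memo; the memo belongs to the tearing event.
(c) Entailed — dropping 'roughly' leaves a sub-description the original still satisfies.
(d) Entailed — the narrative places the tearing before the examining.

(c), (d)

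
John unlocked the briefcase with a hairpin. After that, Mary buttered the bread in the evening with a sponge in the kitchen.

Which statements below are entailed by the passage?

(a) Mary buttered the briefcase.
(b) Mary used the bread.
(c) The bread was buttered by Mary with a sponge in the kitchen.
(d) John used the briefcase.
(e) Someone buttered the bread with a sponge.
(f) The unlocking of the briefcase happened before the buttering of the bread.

(c), (e), (f)

(a) Not entailed — Mary buttered the bread, not the briefcase; the briefcase belongs to the unlocking event.
(b) Not entailed — the bread is the patient, not an instrument — Mary used a sponge.
(c) Entailed — dropping 'in the evening' leaves a sub-description the original still satisfies.
(d) Not entailed — the briefcase is the patient, not an instrument — John used a hairpin.
(e) Entailed — dropping 'in the kitchen', 'in the evening' and generalizing the agent leaves a sub-description the original still satisfies.
(f) Entailed — the narrative places the unlocking before the buttering.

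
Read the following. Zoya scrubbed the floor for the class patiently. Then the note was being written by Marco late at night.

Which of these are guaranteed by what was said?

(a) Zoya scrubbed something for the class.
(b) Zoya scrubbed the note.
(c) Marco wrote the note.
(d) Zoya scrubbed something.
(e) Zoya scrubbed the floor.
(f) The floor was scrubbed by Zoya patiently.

(a) Entailed — the original entails any weakening of itself; this just drops 'patiently' and generalizes the patient.
(b) Not entailed — Zoya scrubbed the floor, not the note; the note belongs to the writing event.
(c) Not entailed — 'was writing' is progressive on an accomplishment; it does not entail the completed 'wrote'.
(d) Entailed — dropping 'for the class', 'patiently' and generalizing the patient leaves a sub-description the original still satisfies.
(e) Entailed — the original entails any weakening of itself; this just drops 'for the class', 'patiently'.
(f) Entailed — the original entails any weakening of itself; this just drops 'for the class'.

(a), (d), (e), (f)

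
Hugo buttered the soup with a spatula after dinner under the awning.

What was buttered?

'the soup' marks the patient of the buttering event.

the soup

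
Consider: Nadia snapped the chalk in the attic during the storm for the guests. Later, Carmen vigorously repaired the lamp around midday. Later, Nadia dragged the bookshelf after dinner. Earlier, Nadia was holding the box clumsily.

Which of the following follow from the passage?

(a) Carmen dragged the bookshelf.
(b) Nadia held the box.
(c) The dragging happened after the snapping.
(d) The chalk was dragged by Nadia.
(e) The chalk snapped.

(b), (c), (e)

(a) Not entailed — the passage has Nadia dragging the bookshelf, not Carmen.
(b) Entailed — 'hold' is an activity; 'was holding' entails that some holding happened, so 'held' holds.
(c) Entailed — the narrative places the snapping before the dragging.
(d) Not entailed — Nadia dragged the bookshelf, not the chalk; the chalk belongs to the snapping event.
(e) Entailed — 'Nadia snapped the chalk' is causative; it entails the inchoative 'the chalk snapped'.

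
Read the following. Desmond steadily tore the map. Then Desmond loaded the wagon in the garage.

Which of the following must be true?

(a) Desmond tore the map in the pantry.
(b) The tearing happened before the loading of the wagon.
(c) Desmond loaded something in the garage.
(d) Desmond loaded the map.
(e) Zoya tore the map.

(a) Not entailed — 'in the pantry' adds information not in the original event.
(b) Entailed — the narrative places the tearing before the loading.
(c) Entailed — the original entails any weakening of itself; this just generalizes the patient.
(d) Not entailed — Desmond loaded the wagon, not the map; the map belongs to the tearing event.
(e) Not entailed — the passage has Desmond tearing the map, not Zoya.

(b), (c)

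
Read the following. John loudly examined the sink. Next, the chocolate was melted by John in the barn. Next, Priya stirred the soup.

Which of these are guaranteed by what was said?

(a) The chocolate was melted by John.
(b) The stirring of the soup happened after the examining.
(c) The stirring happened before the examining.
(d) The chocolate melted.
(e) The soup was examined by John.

(a) Entailed — dropping 'in the barn' leaves a sub-description the original still satisfies.
(b) Entailed — the narrative places the examining before the stirring.
(c) Not entailed — the narrative places the examining before the stirring, not after.
(d) Entailed — 'John melted the chocolate' is causative; it entails the inchoative 'the chocolate melted'.
(e) Not entailed — John examined the sink, not the soup; the soup belongs to the stirring event.

(a), (b), (d)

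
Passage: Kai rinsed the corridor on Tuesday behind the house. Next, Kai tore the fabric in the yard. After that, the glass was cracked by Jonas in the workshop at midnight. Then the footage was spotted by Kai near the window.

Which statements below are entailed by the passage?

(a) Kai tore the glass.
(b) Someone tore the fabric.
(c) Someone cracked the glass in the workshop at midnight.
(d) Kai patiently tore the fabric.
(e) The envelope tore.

(a) Not entailed — Kai tore the fabric, not the glass; the glass belongs to the cracking event.
(b) Entailed — dropping 'in the yard' and generalizing the agent leaves a sub-description the original still satisfies.
(c) Entailed — the original entails any weakening of itself; this just generalizes the agent.
(d) Not entailed — 'patiently' adds information not in the original event.
(e) Not entailed — the fabric is what tore, not the envelope.

(b), (c)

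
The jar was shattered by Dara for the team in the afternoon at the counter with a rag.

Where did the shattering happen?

at the counter

'at the counter' marks the location of the shattering event.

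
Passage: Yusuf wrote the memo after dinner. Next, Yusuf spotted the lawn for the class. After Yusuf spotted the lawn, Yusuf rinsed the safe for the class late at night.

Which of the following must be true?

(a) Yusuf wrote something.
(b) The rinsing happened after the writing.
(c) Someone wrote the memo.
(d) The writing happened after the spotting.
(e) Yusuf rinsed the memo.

(a), (b), (c)

(a) Entailed — the original entails any weakening of itself; this just drops 'after dinner' and generalizes the patient.
(b) Entailed — the narrative places the writing before the rinsing.
(c) Entailed — every conjunct here is already in the original writing event.
(d) Not entailed — the narrative places the writing before the spotting, not after.
(e) Not entailed — Yusuf rinsed the safe, not the memo; the memo belongs to the writing event.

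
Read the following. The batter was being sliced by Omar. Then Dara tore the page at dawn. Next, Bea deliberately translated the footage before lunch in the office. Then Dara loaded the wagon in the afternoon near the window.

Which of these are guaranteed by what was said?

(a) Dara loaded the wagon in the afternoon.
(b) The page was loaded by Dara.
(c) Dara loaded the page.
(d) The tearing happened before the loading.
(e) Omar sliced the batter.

(a) Entailed — every conjunct here is already in the original loading event.
(b) Not entailed — Dara loaded the wagon, not the page; the page belongs to the tearing event.
(c) Not entailed — Dara loaded the wagon, not the page; the page belongs to the tearing event.
(d) Entailed — the narrative places the tearing before the loading.
(e) Not entailed — 'was slicing' is progressive on an accomplishment; it does not entail the completed 'sliced'.

(a), (d)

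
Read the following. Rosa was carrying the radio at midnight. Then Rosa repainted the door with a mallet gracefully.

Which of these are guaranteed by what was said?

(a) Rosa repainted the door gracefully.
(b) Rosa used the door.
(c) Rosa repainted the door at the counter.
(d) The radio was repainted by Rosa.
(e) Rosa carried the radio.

(a), (e)

(a) Entailed — the original entails any weakening of itself; this just drops 'with a mallet'.
(b) Not entailed — the door is the patient, not an instrument — Rosa used a mallet.
(c) Not entailed — 'at the counter' adds information not in the original event.
(d) Not entailed — Rosa repainted the door, not the radio; the radio belongs to the carrying event.
(e) Entailed — 'carry' is an activity; 'was carrying' entails that some carrying happened, so 'carried' holds.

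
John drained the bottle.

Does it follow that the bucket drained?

Nothing is said about any bucket; only the bottle is affected.

no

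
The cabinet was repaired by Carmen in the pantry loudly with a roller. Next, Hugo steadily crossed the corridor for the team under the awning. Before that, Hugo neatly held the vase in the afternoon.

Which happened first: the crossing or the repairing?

the repairing

The connectives place the repairing before the crossing.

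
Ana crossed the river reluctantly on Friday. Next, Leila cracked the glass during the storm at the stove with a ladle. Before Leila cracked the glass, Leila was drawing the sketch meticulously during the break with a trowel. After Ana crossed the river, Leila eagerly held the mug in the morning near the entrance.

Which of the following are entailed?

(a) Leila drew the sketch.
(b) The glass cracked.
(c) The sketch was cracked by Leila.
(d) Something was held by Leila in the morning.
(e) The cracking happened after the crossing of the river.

(b), (d), (e)

(a) Not entailed — 'was drawing' is progressive on an accomplishment; it does not entail the completed 'drew'.
(b) Entailed — 'Leila cracked the glass' is causative; it entails the inchoative 'the glass cracked'.
(c) Not entailed — Leila cracked the glass, not the sketch; the sketch belongs to the drawing event.
(d) Entailed — the original entails any weakening of itself; this just drops 'near the entrance', 'eagerly' and generalizes the patient.
(e) Entailed — the narrative places the crossing before the cracking.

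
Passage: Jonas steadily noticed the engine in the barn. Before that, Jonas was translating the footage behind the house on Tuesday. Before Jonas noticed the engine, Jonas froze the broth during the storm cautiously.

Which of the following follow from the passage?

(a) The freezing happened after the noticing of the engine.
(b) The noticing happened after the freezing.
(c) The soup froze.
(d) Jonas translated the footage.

(b)

(a) Not entailed — the narrative places the freezing before the noticing, not after.
(b) Entailed — the narrative places the freezing before the noticing.
(c) Not entailed — the broth is what froze, not the soup.
(d) Not entailed — 'was translating' is progressive on an accomplishment; it does not entail the completed 'translated'.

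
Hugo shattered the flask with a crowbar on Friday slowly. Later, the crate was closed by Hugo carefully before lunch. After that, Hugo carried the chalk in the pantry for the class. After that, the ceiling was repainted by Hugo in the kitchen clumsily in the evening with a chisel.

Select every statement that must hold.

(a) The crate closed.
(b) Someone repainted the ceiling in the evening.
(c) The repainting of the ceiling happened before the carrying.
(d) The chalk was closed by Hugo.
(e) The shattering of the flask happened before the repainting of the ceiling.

(a), (b), (e)

(a) Entailed — 'Hugo closed the crate' is causative; it entails the inchoative 'the crate closed'.
(b) Entailed — this follows by dropping conjuncts from the repainting event's description.
(c) Not entailed — the narrative places the carrying before the repainting, not after.
(d) Not entailed — Hugo closed the crate, not the chalk; the chalk belongs to the carrying event.
(e) Entailed — the narrative places the shattering before the repainting.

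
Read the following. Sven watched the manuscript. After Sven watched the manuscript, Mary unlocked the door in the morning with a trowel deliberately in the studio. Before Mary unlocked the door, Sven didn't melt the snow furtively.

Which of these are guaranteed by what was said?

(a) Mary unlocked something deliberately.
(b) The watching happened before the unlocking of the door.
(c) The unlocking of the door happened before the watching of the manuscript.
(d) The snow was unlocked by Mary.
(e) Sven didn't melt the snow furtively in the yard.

(a), (b), (e)

(a) Entailed — every conjunct here is already in the original unlocking event.
(b) Entailed — the narrative places the watching before the unlocking.
(c) Not entailed — the narrative places the watching before the unlocking, not after.
(d) Not entailed — Mary unlocked the door, not the snow; the snow belongs to the melting event.
(e) Entailed — under negation, adding a further restriction is entailed: if no such melting event occurred, none occurred in the yard either.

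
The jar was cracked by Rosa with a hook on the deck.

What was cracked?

the jar

'the jar' marks the patient of the cracking event.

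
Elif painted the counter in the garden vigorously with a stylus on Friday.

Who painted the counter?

'Elif' marks the agent of the painting event.

Elif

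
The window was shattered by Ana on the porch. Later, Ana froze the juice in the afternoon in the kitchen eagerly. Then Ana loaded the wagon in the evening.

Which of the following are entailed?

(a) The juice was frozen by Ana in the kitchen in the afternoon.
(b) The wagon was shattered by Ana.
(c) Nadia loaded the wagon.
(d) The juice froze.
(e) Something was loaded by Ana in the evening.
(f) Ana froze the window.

(a) Entailed — the original entails any weakening of itself; this just drops 'eagerly'.
(b) Not entailed — Ana shattered the window, not the wagon; the wagon belongs to the loading event.
(c) Not entailed — the passage has Ana loading the wagon, not Nadia.
(d) Entailed — 'Ana froze the juice' is causative; it entails the inchoative 'the juice froze'.
(e) Entailed — generalizing the patient leaves a sub-description the original still satisfies.
(f) Not entailed — Ana froze the juice, not the window; the window belongs to the shattering event.

(a), (d), (e)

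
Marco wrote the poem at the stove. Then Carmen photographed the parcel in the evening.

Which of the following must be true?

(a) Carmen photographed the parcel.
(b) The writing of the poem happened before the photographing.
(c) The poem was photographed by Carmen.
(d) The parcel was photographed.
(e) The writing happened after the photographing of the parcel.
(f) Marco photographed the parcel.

(a), (b), (d)

(a) Entailed — every conjunct here is already in the original photographing event.
(b) Entailed — the narrative places the writing before the photographing.
(c) Not entailed — Carmen photographed the parcel, not the poem; the poem belongs to the writing event.
(d) Entailed — this follows by dropping conjuncts from the photographing event's description.
(e) Not entailed — the narrative places the writing before the photographing, not after.
(f) Not entailed — the passage has Carmen photographing the parcel, not Marco.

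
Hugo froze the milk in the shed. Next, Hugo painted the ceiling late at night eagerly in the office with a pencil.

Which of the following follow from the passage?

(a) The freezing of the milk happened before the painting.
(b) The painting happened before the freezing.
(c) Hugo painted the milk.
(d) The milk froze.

(a), (d)

(a) Entailed — the narrative places the freezing before the painting.
(b) Not entailed — the narrative places the freezing before the painting, not after.
(c) Not entailed — Hugo painted the ceiling, not the milk; the milk belongs to the freezing event.
(d) Entailed — 'Hugo froze the milk' is causative; it entails the inchoative 'the milk froze'.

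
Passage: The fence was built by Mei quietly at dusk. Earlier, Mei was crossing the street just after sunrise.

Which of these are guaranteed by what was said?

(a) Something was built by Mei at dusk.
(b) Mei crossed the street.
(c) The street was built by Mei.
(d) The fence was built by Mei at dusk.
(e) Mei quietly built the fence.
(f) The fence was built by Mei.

(a) Entailed — this follows by dropping conjuncts from the building event's description.
(b) Not entailed — 'was crossing' is progressive on an accomplishment; it does not entail the completed 'crossed'.
(c) Not entailed — Mei built the fence, not the street; the street belongs to the crossing event.
(d) Entailed — the original entails any weakening of itself; this just drops 'quietly'.
(e) Entailed — this follows by dropping conjuncts from the building event's description.
(f) Entailed — dropping 'at dusk', 'quietly' leaves a sub-description the original still satisfies.

(a), (d), (e), (f)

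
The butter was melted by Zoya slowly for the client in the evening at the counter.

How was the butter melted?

slowly

'slowly' marks the manner of the melting event.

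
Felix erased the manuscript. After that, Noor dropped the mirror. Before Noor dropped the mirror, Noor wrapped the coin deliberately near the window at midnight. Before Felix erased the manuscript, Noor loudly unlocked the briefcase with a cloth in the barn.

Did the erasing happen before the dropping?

yes

The narrative orders the erasing before the dropping.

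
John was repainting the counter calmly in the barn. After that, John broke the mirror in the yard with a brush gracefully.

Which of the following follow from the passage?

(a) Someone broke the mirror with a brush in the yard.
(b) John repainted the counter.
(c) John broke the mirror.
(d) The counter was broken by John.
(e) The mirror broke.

(a) Entailed — dropping 'gracefully' and generalizing the agent leaves a sub-description the original still satisfies.
(b) Not entailed — 'was repainting' is progressive on an accomplishment; it does not entail the completed 'repainted'.
(c) Entailed — dropping 'with a brush', 'gracefully', 'in the yard' leaves a sub-description the original still satisfies.
(d) Not entailed — John broke the mirror, not the counter; the counter belongs to the repainting event.
(e) Entailed — 'John broke the mirror' is causative; it entails the inchoative 'the mirror broke'.

(a), (c), (e)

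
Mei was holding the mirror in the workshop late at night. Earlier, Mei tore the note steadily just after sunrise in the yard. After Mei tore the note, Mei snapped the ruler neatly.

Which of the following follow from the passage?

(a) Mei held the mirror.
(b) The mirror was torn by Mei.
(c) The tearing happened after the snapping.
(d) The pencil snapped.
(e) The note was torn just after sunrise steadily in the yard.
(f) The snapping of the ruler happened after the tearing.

(a), (e), (f)

(a) Entailed — 'hold' is an activity; 'was holding' entails that some holding happened, so 'held' holds.
(b) Not entailed — Mei tore the note, not the mirror; the mirror belongs to the holding event.
(c) Not entailed — the narrative places the tearing before the snapping, not after.
(d) Not entailed — the ruler is what snapped, not the pencil.
(e) Entailed — every conjunct here is already in the original tearing event.
(f) Entailed — the narrative places the tearing before the snapping.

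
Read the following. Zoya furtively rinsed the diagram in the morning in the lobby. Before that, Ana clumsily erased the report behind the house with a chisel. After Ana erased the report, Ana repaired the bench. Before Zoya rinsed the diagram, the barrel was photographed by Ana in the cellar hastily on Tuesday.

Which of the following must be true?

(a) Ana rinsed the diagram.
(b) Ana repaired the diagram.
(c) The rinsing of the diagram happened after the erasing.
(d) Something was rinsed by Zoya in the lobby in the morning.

(a) Not entailed — the passage has Zoya rinsing the diagram, not Ana.
(b) Not entailed — Ana repaired the bench, not the diagram; the diagram belongs to the rinsing event.
(c) Entailed — the narrative places the erasing before the rinsing.
(d) Entailed — this follows by dropping conjuncts from the rinsing event's description.

(c), (d)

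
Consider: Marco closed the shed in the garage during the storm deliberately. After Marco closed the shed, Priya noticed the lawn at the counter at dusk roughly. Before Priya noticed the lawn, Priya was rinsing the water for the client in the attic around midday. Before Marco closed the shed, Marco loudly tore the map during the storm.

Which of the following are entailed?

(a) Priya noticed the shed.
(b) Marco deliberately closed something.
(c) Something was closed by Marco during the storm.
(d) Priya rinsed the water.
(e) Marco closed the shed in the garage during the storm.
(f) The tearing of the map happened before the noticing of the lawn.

(b), (c), (d), (e), (f)

(a) Not entailed — Priya noticed the lawn, not the shed; the shed belongs to the closing event.
(b) Entailed — the original entails any weakening of itself; this just drops 'in the garage', 'during the storm' and generalizes the patient.
(c) Entailed — the original entails any weakening of itself; this just drops 'in the garage', 'deliberately' and generalizes the patient.
(d) Entailed — 'rinse' is an activity; 'was rinsing' entails that some rinsing happened, so 'rinsed' holds.
(e) Entailed — the original entails any weakening of itself; this just drops 'deliberately'.
(f) Entailed — the narrative places the tearing before the noticing.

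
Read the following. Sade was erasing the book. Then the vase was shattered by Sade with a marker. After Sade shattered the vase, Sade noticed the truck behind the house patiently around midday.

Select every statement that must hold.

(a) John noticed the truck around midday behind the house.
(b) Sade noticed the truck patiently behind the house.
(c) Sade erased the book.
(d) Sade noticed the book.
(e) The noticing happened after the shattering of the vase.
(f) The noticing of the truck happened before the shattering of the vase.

(a) Not entailed — the passage has Sade noticing the truck, not John.
(b) Entailed — the original entails any weakening of itself; this just drops 'around midday'.
(c) Not entailed — 'was erasing' is progressive on an accomplishment; it does not entail the completed 'erased'.
(d) Not entailed — Sade noticed the truck, not the book; the book belongs to the erasing event.
(e) Entailed — the narrative places the shattering before the noticing.
(f) Not entailed — the narrative places the shattering before the noticing, not after.

(b), (e)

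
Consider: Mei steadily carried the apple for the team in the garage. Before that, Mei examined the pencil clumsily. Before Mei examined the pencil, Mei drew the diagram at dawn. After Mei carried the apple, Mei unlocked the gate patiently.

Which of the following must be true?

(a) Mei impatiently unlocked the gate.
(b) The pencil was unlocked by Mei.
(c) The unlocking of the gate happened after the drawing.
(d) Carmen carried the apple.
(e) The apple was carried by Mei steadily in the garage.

(c), (e)

(a) Not entailed — 'impatiently' adds a manner not in (and inconsistent with) the original.
(b) Not entailed — Mei unlocked the gate, not the pencil; the pencil belongs to the examining event.
(c) Entailed — the narrative places the drawing before the unlocking.
(d) Not entailed — the passage has Mei carrying the apple, not Carmen.
(e) Entailed — the original entails any weakening of itself; this just drops 'for the team'.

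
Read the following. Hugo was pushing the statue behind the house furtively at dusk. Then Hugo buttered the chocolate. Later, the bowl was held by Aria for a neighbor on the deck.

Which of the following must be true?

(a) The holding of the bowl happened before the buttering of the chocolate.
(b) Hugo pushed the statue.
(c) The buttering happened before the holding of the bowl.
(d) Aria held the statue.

(b), (c)

(a) Not entailed — the narrative places the buttering before the holding, not after.
(b) Entailed — 'push' is an activity; 'was pushing' entails that some pushing happened, so 'pushed' holds.
(c) Entailed — the narrative places the buttering before the holding.
(d) Not entailed — Aria held the bowl, not the statue; the statue belongs to the pushing event.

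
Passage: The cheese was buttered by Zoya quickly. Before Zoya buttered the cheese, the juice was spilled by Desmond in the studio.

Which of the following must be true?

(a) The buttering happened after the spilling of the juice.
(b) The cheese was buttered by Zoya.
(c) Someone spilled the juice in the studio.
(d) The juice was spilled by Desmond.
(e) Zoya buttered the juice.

(a), (b), (c), (d)

(a) Entailed — the narrative places the spilling before the buttering.
(b) Entailed — this follows by dropping conjuncts from the buttering event's description.
(c) Entailed — the original entails any weakening of itself; this just generalizes the agent.
(d) Entailed — dropping 'in the studio' leaves a sub-description the original still satisfies.
(e) Not entailed — Zoya buttered the cheese, not the juice; the juice belongs to the spilling event.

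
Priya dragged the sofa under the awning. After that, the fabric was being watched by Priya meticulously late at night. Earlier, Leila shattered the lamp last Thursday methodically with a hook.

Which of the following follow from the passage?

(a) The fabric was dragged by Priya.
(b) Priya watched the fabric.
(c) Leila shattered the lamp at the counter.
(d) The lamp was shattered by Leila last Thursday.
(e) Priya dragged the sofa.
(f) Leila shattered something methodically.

(a) Not entailed — Priya dragged the sofa, not the fabric; the fabric belongs to the watching event.
(b) Entailed — 'watch' is an activity; 'was watching' entails that some watching happened, so 'watched' holds.
(c) Not entailed — 'at the counter' adds information not in the original event.
(d) Entailed — dropping 'with a hook', 'methodically' leaves a sub-description the original still satisfies.
(e) Entailed — the original entails any weakening of itself; this just drops 'under the awning'.
(f) Entailed — this follows by dropping conjuncts from the shattering event's description.

(b), (d), (e), (f)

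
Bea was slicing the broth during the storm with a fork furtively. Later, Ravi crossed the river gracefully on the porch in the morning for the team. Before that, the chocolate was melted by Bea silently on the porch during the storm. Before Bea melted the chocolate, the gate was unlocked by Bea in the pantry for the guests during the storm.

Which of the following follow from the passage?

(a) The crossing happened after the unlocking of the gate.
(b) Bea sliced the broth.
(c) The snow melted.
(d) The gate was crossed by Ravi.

(a)

(a) Entailed — the narrative places the unlocking before the crossing.
(b) Not entailed — 'was slicing' is progressive on an accomplishment; it does not entail the completed 'sliced'.
(c) Not entailed — the chocolate is what melted, not the snow.
(d) Not entailed — Ravi crossed the river, not the gate; the gate belongs to the unlocking event.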